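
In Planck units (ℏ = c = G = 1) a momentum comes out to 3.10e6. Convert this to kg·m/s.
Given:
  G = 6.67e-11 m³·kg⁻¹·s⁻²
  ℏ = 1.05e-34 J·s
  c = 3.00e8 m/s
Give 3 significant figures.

2.02e7 kg·m/s

One Planck momentum: p_P = √(ℏc³/G) = 6.52 kg·m/s.
3.10e6 × 6.52 kg·m/s = 2.02e7 kg·m/s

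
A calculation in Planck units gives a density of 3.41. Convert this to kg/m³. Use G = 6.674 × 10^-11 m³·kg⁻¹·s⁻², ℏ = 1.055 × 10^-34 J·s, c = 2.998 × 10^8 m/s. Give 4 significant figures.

One Planck density: ρ_P = c⁵/(ℏG²) = 5.154 × 10^96 kg/m³.
3.41 × 5.154 × 10^96 kg/m³ = 1.757 × 10^97 kg/m³

1.757 × 10^97 kg/m³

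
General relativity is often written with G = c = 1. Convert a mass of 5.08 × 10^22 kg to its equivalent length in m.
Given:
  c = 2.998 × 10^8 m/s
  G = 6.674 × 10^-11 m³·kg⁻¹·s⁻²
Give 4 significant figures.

3.772 × 10^-5 m

In G = c = 1 units mass has dimensions of length; the conversion factor is G/c².
5.08 × 10^22 kg × (G/c²) = 3.772 × 10^-5 m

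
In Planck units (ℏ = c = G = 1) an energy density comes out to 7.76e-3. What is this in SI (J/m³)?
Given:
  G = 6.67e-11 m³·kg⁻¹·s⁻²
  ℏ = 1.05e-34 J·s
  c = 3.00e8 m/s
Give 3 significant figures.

One Planck energy density: u_P = c⁷/(ℏG²) = 4.68e113 J/m³.
7.76e-3 × 4.68e113 J/m³ = 3.63e111 J/m³

3.63e111 J/m³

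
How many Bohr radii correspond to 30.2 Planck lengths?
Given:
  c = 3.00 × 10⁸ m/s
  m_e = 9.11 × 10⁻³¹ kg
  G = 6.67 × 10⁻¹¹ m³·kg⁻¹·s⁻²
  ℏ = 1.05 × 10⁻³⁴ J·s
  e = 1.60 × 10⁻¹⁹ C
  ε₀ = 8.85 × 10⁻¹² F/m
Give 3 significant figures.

9.25 × 10⁻²⁴

Planck length: ℓ_P = √(ℏG/c³) = 1.61 × 10⁻³⁵ m
Bohr radius: a₀ = 4πε₀ℏ²/(m_e e²) = 5.26 × 10⁻¹¹ m
30.2 × 1.61 × 10⁻³⁵ / 5.26 × 10⁻¹¹ = 9.25 × 10⁻²⁴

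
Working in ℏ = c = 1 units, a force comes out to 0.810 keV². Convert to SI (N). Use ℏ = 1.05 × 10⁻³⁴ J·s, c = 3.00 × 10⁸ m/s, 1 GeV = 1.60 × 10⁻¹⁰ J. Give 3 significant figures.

Force is [E]/[L] = [E]²/(ℏc); restore (ℏc)⁻¹.
1 GeV² → 1/(ℏc) × (1 GeV in J)² = 8.13 × 10⁵ N.
Convert the energy scale: 0.810 keV² = 8.10 × 10⁻¹³ GeV².
Result: 8.10 × 10⁻¹³ × 8.13 × 10⁵ = 6.58 × 10⁻⁷ N.

6.58 × 10⁻⁷ N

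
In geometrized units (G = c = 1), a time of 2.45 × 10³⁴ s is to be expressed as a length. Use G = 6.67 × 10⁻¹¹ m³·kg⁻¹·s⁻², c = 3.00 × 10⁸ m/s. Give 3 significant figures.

7.35 × 10⁴² m

Time → length via c.
2.45 × 10³⁴ s × (c) = 7.35 × 10⁴² m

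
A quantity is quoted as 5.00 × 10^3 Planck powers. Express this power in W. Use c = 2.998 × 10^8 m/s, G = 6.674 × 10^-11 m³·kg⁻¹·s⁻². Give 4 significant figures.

One Planck power: P_P = c⁵/G = 3.629 × 10^52 W.
5.00 × 10^3 × 3.629 × 10^52 W = 1.814 × 10^56 W

1.814 × 10^56 W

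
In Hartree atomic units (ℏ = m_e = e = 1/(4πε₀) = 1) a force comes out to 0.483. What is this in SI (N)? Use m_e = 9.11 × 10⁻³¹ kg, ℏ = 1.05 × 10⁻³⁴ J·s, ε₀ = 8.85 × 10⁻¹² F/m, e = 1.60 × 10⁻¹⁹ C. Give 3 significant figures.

One atomic unit of force: F_au = E_h/a₀ = m_e²e⁶/((4πε₀)³ℏ⁴) = 8.33 × 10⁻⁸ N.
0.483 × 8.33 × 10⁻⁸ N = 4.02 × 10⁻⁸ N

4.02 × 10⁻⁸ N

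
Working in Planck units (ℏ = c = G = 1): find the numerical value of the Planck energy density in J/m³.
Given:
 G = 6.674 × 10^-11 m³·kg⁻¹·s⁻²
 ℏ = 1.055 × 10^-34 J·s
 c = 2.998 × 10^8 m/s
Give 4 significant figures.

The unique combination of the constants set to 1 with dimensions of energy density is u_P = c⁷/(ℏG²).
  = 2.177 × 10^59 / 4.699 × 10^-55
  = 4.632 × 10^113 J/m³

4.632 × 10^113 J/m³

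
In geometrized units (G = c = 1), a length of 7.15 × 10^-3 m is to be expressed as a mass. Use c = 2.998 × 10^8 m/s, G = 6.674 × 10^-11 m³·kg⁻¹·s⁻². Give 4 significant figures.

Length → mass via c²/G.
7.15 × 10^-3 m × (c²/G) = 9.629 × 10^24 kg

9.629 × 10^24 kg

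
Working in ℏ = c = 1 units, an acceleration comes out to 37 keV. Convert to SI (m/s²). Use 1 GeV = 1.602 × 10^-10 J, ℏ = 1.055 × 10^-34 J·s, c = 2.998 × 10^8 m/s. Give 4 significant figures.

1.684 × 10^28 m/s²

Acceleration is [L]/[T]² = c·[E]/ℏ.
1 GeV → c/ℏ × (1 GeV in J) = 4.552 × 10^32 m/s².
Convert the energy scale: 37 keV = 3.70 × 10^-5 GeV.
Result: 3.70 × 10^-5 × 4.552 × 10^32 = 1.684 × 10^28 m/s².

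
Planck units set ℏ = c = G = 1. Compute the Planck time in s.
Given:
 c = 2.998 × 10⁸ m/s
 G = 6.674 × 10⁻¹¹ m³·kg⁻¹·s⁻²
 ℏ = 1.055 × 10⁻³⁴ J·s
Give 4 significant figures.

From ℏ = c = G = 1 the time scale is t_P = √(ℏG/c⁵).
  = √(2.907 × 10⁻⁸⁷)
  = 5.392 × 10⁻⁴⁴ s

5.392 × 10⁻⁴⁴ s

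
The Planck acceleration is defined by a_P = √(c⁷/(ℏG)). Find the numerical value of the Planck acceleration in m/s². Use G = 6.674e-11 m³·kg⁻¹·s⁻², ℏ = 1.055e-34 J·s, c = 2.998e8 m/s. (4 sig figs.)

a_P = √(c⁷/(ℏG))
  = √(3.092e103)
  = 5.560e51 m/s²

5.560e51 m/s²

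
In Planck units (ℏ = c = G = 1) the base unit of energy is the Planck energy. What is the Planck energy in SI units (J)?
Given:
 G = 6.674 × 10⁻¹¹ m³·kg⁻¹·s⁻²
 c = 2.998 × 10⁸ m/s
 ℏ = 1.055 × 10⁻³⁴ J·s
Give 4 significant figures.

1.957 × 10⁹ J

E_P = √(ℏc⁵/G)
  = √(3.828 × 10¹⁸)
  = 1.957 × 10⁹ J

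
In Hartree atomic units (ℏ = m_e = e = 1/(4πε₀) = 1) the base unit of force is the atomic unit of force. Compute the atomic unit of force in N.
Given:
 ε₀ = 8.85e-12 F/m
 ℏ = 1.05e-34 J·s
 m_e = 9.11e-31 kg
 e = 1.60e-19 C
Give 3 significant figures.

F_au = E_h/a₀ = m_e²e⁶/((4πε₀)³ℏ⁴)
E_h = 4.38e-18 J
a₀ = 5.26e-11 m
E_h/a₀ = 8.33e-8 N

8.33e-8 N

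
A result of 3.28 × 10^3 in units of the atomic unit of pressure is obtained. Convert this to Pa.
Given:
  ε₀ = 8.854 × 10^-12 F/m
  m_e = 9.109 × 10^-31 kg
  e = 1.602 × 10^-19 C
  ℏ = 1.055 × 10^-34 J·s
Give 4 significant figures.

One atomic unit of pressure: P_au = E_h/a₀³ = m_e⁴e¹⁰/((4πε₀)⁵ℏ⁸) = 2.929 × 10^13 Pa.
3.28 × 10^3 × 2.929 × 10^13 Pa = 9.608 × 10^16 Pa

9.608 × 10^16 Pa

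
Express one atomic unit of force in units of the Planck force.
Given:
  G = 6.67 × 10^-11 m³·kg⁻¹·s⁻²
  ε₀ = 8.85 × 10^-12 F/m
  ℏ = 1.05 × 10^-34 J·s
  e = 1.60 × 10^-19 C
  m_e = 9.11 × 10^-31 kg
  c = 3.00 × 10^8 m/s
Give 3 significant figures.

6.86 × 10^-52

atomic unit of force: F_au = E_h/a₀ = m_e²e⁶/((4πε₀)³ℏ⁴) = 8.33 × 10^-8 N
Planck force: F_P = c⁴/G = 1.21 × 10^44 N
ratio = 8.33 × 10^-8 / 1.21 × 10^44 = 6.86 × 10^-52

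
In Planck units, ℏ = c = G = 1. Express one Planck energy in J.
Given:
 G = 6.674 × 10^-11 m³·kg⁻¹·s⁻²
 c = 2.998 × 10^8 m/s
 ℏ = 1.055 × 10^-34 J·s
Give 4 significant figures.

Dimensional analysis gives E_P = √(ℏc⁵/G).
  = √(3.828 × 10^18)
  = 1.957 × 10^9 J

1.957 × 10^9 J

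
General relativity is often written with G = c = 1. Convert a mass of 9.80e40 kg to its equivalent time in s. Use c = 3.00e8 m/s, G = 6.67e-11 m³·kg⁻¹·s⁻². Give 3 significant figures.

2.42e5 s

Mass → time via G/c³.
9.80e40 kg × (G/c³) = 2.42e5 s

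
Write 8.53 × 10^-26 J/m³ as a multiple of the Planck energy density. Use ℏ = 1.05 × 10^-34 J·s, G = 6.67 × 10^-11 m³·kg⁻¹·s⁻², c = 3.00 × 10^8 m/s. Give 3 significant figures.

Planck energy density: u_P = c⁷/(ℏG²) = 4.68 × 10^113 J/m³.
8.53 × 10^-26 / 4.68 × 10^113 = 1.82 × 10^-139

1.82 × 10^-139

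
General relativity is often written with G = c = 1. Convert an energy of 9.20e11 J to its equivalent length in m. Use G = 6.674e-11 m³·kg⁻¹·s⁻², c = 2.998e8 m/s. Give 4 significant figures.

Energy → length via G/c⁴.
9.20e11 J × (G/c⁴) = 7.601e-33 m

7.601e-33 m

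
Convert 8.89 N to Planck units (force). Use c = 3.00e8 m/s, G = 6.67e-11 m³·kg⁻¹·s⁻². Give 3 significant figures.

7.32e-44

Planck force: F_P = c⁴/G = 1.21e44 N.
8.89 / 1.21e44 = 7.32e-44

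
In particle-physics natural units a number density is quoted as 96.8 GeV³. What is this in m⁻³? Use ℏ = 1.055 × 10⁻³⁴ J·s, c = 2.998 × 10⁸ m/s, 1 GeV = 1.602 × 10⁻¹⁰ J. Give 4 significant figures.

Number density is [L]⁻³ = [E]³/(ℏc)³.
1 GeV³ → 1/(ℏc)³ × (1 GeV in J)³ = 1.299 × 10⁴⁷ m⁻³.
Result: 96.8 × 1.299 × 10⁴⁷ = 1.258 × 10⁴⁹ m⁻³.

1.258 × 10⁴⁹ m⁻³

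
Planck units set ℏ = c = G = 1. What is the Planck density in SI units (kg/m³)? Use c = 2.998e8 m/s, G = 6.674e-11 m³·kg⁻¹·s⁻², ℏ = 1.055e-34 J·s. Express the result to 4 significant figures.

From ℏ = c = G = 1 the density scale is ρ_P = c⁵/(ℏG²).
  = 2.422e42 / 4.699e-55
  = 5.154e96 kg/m³

5.154e96 kg/m³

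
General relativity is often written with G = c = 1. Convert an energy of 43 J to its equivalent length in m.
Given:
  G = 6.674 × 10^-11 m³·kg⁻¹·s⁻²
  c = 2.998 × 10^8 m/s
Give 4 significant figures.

Energy → length via G/c⁴.
43 J × (G/c⁴) = 3.552 × 10^-43 m

3.552 × 10^-43 m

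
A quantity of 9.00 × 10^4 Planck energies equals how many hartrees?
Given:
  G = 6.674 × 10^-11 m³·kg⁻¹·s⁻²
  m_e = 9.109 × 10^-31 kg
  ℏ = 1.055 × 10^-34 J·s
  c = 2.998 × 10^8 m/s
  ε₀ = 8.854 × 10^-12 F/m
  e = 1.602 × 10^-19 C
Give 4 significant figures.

Planck energy: E_P = √(ℏc⁵/G) = 1.957 × 10^9 J
hartree: E_h = m_e e⁴/(4πε₀ℏ)² = 4.354 × 10^-18 J
9.00 × 10^4 × 1.957 × 10^9 / 4.354 × 10^-18 = 4.044 × 10^31

4.044 × 10^31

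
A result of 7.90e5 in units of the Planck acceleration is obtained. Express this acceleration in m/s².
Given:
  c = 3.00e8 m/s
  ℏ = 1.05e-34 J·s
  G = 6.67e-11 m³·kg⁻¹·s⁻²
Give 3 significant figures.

One Planck acceleration: a_P = √(c⁷/(ℏG)) = 5.59e51 m/s².
7.90e5 × 5.59e51 m/s² = 4.41e57 m/s²

4.41e57 m/s²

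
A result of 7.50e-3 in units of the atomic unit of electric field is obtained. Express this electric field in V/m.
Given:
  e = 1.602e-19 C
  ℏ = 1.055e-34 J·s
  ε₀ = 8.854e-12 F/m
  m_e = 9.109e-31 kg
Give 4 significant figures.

3.848e9 V/m

One atomic unit of electric field: E_au = E_h/(e a₀) = m_e²e⁵/((4πε₀)³ℏ⁴) = 5.131e11 V/m.
7.50e-3 × 5.131e11 V/m = 3.848e9 V/m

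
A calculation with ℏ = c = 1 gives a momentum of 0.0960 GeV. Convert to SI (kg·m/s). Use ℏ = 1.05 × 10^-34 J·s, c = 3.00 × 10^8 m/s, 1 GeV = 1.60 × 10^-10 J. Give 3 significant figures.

Momentum is [E]/c; divide by c.
1 GeV → 1/c × (1 GeV in J) = 5.33 × 10^-19 kg·m/s.
Result: 0.0960 × 5.33 × 10^-19 = 5.12 × 10^-20 kg·m/s.

5.12 × 10^-20 kg·m/s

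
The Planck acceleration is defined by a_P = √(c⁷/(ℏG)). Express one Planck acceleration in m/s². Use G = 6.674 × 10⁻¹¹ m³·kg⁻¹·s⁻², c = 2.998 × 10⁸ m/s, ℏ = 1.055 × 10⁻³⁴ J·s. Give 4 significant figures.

5.560 × 10⁵¹ m/s²

a_P = √(c⁷/(ℏG))
  = √(3.092 × 10¹⁰³)
  = 5.560 × 10⁵¹ m/s²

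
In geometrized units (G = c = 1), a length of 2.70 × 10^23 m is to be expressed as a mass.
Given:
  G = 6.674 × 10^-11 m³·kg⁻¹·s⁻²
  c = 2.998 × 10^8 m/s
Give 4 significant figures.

Length → mass via c²/G.
2.70 × 10^23 m × (c²/G) = 3.636 × 10^50 kg

3.636 × 10^50 kg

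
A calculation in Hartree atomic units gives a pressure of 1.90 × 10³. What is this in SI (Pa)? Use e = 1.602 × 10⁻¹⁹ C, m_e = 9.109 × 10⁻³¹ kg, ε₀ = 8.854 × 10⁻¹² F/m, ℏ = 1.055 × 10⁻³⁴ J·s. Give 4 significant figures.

5.565 × 10¹⁶ Pa

One atomic unit of pressure: P_au = E_h/a₀³ = m_e⁴e¹⁰/((4πε₀)⁵ℏ⁸) = 2.929 × 10¹³ Pa.
1.90 × 10³ × 2.929 × 10¹³ Pa = 5.565 × 10¹⁶ Pa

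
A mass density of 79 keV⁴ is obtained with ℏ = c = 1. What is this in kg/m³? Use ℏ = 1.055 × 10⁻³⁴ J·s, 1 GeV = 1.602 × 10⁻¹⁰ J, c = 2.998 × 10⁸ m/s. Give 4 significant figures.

0.01830 kg/m³

Mass density is [E]/(c²[L]³) = [E]⁴/(ℏ³c⁵).
1 GeV⁴ → 1/(ℏ³c⁵) × (1 GeV in J)⁴ = 2.316 × 10²⁰ kg/m³.
Convert the energy scale: 79 keV⁴ = 7.90 × 10⁻²³ GeV⁴.
Result: 7.90 × 10⁻²³ × 2.316 × 10²⁰ = 0.01830 kg/m³.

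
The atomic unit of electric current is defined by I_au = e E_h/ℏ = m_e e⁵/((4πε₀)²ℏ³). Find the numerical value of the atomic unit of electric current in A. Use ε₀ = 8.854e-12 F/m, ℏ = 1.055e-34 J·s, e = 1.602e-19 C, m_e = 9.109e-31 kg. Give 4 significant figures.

6.612e-3 A

I_au = e E_h/ℏ = m_e e⁵/((4πε₀)²ℏ³)
E_h = 4.354e-18 J
e·E_h/ℏ = 6.612e-3 A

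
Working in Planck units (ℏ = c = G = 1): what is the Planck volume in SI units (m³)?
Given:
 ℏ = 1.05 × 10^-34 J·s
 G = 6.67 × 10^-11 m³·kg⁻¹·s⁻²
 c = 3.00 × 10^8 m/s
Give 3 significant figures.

From ℏ = c = G = 1 the volume scale is V_P = (ℏG/c³)^(3/2).
  = √(1.75 × 10^-209)
  = 4.18 × 10^-105 m³

4.18 × 10^-105 m³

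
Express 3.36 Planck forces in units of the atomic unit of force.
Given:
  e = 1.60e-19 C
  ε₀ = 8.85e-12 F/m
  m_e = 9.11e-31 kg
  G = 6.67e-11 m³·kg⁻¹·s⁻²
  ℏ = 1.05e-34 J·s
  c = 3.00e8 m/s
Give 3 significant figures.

Planck force: F_P = c⁴/G = 1.21e44 N
atomic unit of force: F_au = E_h/a₀ = m_e²e⁶/((4πε₀)³ℏ⁴) = 8.33e-8 N
3.36 × 1.21e44 / 8.33e-8 = 4.90e51

4.90e51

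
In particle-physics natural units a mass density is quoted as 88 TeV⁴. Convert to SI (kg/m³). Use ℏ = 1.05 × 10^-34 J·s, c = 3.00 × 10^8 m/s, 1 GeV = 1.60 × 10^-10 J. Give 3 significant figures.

2.05 × 10^34 kg/m³

Mass density is [E]/(c²[L]³) = [E]⁴/(ℏ³c⁵).
1 GeV⁴ → 1/(ℏ³c⁵) × (1 GeV in J)⁴ = 2.33 × 10^20 kg/m³.
Convert the energy scale: 88 TeV⁴ = 8.80 × 10^13 GeV⁴.
Result: 8.80 × 10^13 × 2.33 × 10^20 = 2.05 × 10^34 kg/m³.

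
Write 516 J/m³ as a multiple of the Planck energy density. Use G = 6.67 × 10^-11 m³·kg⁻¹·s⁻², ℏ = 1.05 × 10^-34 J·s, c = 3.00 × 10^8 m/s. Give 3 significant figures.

Planck energy density: u_P = c⁷/(ℏG²) = 4.68 × 10^113 J/m³.
516 / 4.68 × 10^113 = 1.10 × 10^-111

1.10 × 10^-111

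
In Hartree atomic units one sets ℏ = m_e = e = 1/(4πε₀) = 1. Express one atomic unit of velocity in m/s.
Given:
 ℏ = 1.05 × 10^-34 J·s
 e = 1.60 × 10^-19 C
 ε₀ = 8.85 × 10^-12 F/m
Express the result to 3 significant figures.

v_au = e²/(4πε₀ℏ)
  = 2.56 × 10^-38 / 1.17 × 10^-44
  = 2.19 × 10^6 m/s

2.19 × 10^6 m/s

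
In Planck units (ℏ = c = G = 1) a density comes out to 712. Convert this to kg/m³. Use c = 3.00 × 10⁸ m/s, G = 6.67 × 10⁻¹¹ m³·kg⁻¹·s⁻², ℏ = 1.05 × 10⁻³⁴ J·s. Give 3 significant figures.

One Planck density: ρ_P = c⁵/(ℏG²) = 5.20 × 10⁹⁶ kg/m³.
712 × 5.20 × 10⁹⁶ kg/m³ = 3.70 × 10⁹⁹ kg/m³

3.70 × 10⁹⁹ kg/m³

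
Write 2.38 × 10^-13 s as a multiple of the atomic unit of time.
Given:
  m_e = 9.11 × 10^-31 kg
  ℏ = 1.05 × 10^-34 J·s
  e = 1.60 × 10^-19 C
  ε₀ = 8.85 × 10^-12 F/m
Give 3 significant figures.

9.92 × 10^3

atomic unit of time: τ_au = (4πε₀)²ℏ³/(m_e e⁴) = 2.40 × 10^-17 s.
2.38 × 10^-13 / 2.40 × 10^-17 = 9.92 × 10^3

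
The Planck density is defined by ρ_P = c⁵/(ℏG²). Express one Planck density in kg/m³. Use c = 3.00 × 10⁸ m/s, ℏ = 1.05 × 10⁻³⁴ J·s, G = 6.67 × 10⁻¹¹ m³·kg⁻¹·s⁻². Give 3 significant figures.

ρ_P = c⁵/(ℏG²)
  = 2.43 × 10⁴² / 4.67 × 10⁻⁵⁵
  = 5.20 × 10⁹⁶ kg/m³

5.20 × 10⁹⁶ kg/m³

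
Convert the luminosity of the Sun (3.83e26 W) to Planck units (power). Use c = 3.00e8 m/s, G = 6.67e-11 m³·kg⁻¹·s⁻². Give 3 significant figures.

1.05e-26

Planck power: P_P = c⁵/G = 3.64e52 W.
3.83e26 / 3.64e52 = 1.05e-26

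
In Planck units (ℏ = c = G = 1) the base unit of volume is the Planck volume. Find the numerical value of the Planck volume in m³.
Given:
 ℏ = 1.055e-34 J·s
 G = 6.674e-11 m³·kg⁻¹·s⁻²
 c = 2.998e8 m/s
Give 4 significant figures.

4.224e-105 m³

V_P = (ℏG/c³)^(3/2)
  = √(1.784e-209)
  = 4.224e-105 m³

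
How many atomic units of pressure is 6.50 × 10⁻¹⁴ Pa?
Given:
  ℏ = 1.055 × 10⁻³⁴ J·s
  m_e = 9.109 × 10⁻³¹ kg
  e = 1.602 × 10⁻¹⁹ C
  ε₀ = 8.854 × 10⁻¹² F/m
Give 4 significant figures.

2.219 × 10⁻²⁷

atomic unit of pressure: P_au = E_h/a₀³ = m_e⁴e¹⁰/((4πε₀)⁵ℏ⁸) = 2.929 × 10¹³ Pa.
6.50 × 10⁻¹⁴ / 2.929 × 10¹³ = 2.219 × 10⁻²⁷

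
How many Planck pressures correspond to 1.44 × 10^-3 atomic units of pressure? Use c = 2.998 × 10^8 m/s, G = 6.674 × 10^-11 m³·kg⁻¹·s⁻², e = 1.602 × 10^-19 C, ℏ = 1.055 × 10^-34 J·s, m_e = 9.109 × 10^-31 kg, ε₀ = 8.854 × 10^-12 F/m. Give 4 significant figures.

9.106 × 10^-104

atomic unit of pressure: P_au = E_h/a₀³ = m_e⁴e¹⁰/((4πε₀)⁵ℏ⁸) = 2.929 × 10^13 Pa
Planck pressure: p_P = c⁷/(ℏG²) = 4.632 × 10^113 Pa
1.44 × 10^-3 × 2.929 × 10^13 / 4.632 × 10^113 = 9.106 × 10^-104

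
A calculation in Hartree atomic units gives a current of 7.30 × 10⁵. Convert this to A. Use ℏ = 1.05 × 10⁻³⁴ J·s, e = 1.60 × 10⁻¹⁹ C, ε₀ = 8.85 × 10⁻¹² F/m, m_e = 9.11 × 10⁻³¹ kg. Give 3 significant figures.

4.87 × 10³ A

One atomic unit of electric current: I_au = e E_h/ℏ = m_e e⁵/((4πε₀)²ℏ³) = 6.67 × 10⁻³ A.
7.30 × 10⁵ × 6.67 × 10⁻³ A = 4.87 × 10³ A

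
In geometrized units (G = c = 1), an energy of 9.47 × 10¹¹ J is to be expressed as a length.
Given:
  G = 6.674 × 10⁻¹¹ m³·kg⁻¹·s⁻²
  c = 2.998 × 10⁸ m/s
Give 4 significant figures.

7.824 × 10⁻³³ m

Energy → length via G/c⁴.
9.47 × 10¹¹ J × (G/c⁴) = 7.824 × 10⁻³³ m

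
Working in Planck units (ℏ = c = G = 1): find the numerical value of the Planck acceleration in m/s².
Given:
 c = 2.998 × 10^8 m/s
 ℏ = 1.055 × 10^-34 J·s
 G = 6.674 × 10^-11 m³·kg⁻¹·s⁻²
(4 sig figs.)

Dimensional analysis gives a_P = √(c⁷/(ℏG)).
  = √(3.092 × 10^103)
  = 5.560 × 10^51 m/s²

5.560 × 10^51 m/s²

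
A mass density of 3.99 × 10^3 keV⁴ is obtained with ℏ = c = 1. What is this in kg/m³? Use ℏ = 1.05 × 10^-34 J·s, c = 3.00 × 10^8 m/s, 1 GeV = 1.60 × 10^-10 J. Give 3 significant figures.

0.930 kg/m³

Mass density is [E]/(c²[L]³) = [E]⁴/(ℏ³c⁵).
1 GeV⁴ → 1/(ℏ³c⁵) × (1 GeV in J)⁴ = 2.33 × 10^20 kg/m³.
Convert the energy scale: 3.99 × 10^3 keV⁴ = 3.99 × 10^-21 GeV⁴.
Result: 3.99 × 10^-21 × 2.33 × 10^20 = 0.930 kg/m³.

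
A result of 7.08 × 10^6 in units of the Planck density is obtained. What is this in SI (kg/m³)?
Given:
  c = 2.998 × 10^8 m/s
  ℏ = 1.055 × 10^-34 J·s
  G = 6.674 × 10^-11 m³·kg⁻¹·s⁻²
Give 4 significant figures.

One Planck density: ρ_P = c⁵/(ℏG²) = 5.154 × 10^96 kg/m³.
7.08 × 10^6 × 5.154 × 10^96 kg/m³ = 3.649 × 10^103 kg/m³

3.649 × 10^103 kg/m³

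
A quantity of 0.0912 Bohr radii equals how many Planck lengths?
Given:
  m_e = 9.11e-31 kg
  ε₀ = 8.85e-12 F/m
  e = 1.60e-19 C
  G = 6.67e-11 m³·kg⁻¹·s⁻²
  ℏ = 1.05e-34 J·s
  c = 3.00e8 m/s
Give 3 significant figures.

2.98e23

Bohr radius: a₀ = 4πε₀ℏ²/(m_e e²) = 5.26e-11 m
Planck length: ℓ_P = √(ℏG/c³) = 1.61e-35 m
0.0912 × 5.26e-11 / 1.61e-35 = 2.98e23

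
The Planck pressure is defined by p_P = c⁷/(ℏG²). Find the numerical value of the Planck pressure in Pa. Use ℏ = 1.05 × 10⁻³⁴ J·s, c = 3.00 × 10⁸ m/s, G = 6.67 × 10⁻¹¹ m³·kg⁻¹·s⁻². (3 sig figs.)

4.68 × 10¹¹³ Pa

p_P = c⁷/(ℏG²)
  = 2.19 × 10⁵⁹ / 4.67 × 10⁻⁵⁵
  = 4.68 × 10¹¹³ Pa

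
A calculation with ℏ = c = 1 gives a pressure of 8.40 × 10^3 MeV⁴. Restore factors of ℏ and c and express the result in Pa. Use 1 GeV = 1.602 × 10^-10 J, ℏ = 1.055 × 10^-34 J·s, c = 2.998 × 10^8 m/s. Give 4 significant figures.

1.749 × 10^29 Pa

Pressure is [E]/[L]³ = [E]⁴/(ℏc)³.
1 GeV⁴ → 1/(ℏc)³ × (1 GeV in J)⁴ = 2.082 × 10^37 Pa.
Convert the energy scale: 8.40 × 10^3 MeV⁴ = 8.40 × 10^-9 GeV⁴.
Result: 8.40 × 10^-9 × 2.082 × 10^37 = 1.749 × 10^29 Pa.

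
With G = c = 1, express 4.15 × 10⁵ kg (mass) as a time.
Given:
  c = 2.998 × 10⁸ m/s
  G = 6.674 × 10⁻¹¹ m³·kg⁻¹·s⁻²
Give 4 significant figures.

1.028 × 10⁻³⁰ s

Mass → time via G/c³.
4.15 × 10⁵ kg × (G/c³) = 1.028 × 10⁻³⁰ s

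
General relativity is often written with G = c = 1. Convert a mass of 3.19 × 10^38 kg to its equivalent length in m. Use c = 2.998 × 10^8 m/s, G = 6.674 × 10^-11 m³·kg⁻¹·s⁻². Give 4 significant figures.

2.369 × 10^11 m

In G = c = 1 units mass has dimensions of length; the conversion factor is G/c².
3.19 × 10^38 kg × (G/c²) = 2.369 × 10^11 m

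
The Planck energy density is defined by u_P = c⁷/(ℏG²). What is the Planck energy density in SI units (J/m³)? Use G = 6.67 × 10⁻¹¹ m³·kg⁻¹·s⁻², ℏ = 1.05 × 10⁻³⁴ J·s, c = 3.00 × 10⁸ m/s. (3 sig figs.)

u_P = c⁷/(ℏG²)
  = 2.19 × 10⁵⁹ / 4.67 × 10⁻⁵⁵
  = 4.68 × 10¹¹³ J/m³

4.68 × 10¹¹³ J/m³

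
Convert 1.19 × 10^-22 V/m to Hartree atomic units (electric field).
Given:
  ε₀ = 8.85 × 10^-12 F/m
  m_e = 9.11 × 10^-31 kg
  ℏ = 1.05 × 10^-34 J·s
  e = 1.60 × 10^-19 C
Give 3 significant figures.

atomic unit of electric field: E_au = E_h/(e a₀) = m_e²e⁵/((4πε₀)³ℏ⁴) = 5.20 × 10^11 V/m.
1.19 × 10^-22 / 5.20 × 10^11 = 2.29 × 10^-34

2.29 × 10^-34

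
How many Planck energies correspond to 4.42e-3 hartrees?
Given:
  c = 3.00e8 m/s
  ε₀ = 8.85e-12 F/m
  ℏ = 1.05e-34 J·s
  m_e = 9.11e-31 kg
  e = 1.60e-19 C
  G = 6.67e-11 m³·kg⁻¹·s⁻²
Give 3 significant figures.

9.89e-30

hartree: E_h = m_e e⁴/(4πε₀ℏ)² = 4.38e-18 J
Planck energy: E_P = √(ℏc⁵/G) = 1.96e9 J
4.42e-3 × 4.38e-18 / 1.96e9 = 9.89e-30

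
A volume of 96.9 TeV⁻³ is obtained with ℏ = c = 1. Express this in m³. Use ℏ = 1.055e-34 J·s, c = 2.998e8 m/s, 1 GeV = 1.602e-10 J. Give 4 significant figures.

7.457e-55 m³

Volume is [L]³ = [E]⁻³·(ℏc)³.
1 GeV⁻³ → (ℏc)³ × (1 GeV in J)⁻³ = 7.696e-48 m³.
Convert the energy scale: 96.9 TeV⁻³ = 9.69e-8 GeV⁻³.
Result: 9.69e-8 × 7.696e-48 = 7.457e-55 m³.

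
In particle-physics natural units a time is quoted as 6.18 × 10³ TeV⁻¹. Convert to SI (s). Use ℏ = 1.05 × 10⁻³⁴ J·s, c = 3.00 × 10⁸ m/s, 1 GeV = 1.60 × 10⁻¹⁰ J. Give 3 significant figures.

4.06 × 10⁻²⁴ s

A time is [E]⁻¹ in ℏ=c=1; restore one factor of ℏ.
1 GeV⁻¹ → ℏ × (1 GeV in J)⁻¹ = 6.56 × 10⁻²⁵ s.
Convert the energy scale: 6.18 × 10³ TeV⁻¹ = 6.18 GeV⁻¹.
Result: 6.18 × 6.56 × 10⁻²⁵ = 4.06 × 10⁻²⁴ s.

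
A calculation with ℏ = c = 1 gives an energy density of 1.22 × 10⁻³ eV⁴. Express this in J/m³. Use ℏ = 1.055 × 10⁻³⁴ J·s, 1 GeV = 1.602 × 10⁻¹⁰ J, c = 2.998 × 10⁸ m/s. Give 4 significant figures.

0.02540 J/m³

[E]/[L]³ = [E]⁴/(ℏc)³; restore (ℏc)⁻³.
1 GeV⁴ → 1/(ℏc)³ × (1 GeV in J)⁴ = 2.082 × 10³⁷ J/m³.
Convert the energy scale: 1.22 × 10⁻³ eV⁴ = 1.22 × 10⁻³⁹ GeV⁴.
Result: 1.22 × 10⁻³⁹ × 2.082 × 10³⁷ = 0.02540 J/m³.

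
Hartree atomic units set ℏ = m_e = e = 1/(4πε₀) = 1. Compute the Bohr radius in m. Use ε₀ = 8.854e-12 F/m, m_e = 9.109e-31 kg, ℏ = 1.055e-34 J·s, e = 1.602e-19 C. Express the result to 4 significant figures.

5.297e-11 m

The unique combination of the constants set to 1 with dimensions of length is a₀ = 4πε₀ℏ²/(m_e e²).
  = 1.238e-78 / 2.338e-68
  = 5.297e-11 m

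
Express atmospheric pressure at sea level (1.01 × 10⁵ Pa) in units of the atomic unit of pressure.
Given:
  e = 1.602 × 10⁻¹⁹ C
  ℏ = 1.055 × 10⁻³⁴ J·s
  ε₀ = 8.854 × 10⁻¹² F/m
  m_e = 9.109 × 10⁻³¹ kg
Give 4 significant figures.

atomic unit of pressure: P_au = E_h/a₀³ = m_e⁴e¹⁰/((4πε₀)⁵ℏ⁸) = 2.929 × 10¹³ Pa.
1.01 × 10⁵ / 2.929 × 10¹³ = 3.448 × 10⁻⁹

3.448 × 10⁻⁹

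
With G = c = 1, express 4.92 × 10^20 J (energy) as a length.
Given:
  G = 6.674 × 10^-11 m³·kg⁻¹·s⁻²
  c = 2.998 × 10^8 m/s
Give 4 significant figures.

Energy → length via G/c⁴.
4.92 × 10^20 J × (G/c⁴) = 4.065 × 10^-24 m

4.065 × 10^-24 m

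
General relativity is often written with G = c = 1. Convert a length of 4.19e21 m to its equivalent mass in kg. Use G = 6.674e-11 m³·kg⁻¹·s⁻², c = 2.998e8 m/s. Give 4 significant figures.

Length → mass via c²/G.
4.19e21 m × (c²/G) = 5.643e48 kg

5.643e48 kg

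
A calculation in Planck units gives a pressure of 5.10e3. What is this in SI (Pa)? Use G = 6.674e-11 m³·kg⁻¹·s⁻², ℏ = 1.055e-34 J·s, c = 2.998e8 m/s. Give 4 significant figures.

One Planck pressure: p_P = c⁷/(ℏG²) = 4.632e113 Pa.
5.10e3 × 4.632e113 Pa = 2.362e117 Pa

2.362e117 Pa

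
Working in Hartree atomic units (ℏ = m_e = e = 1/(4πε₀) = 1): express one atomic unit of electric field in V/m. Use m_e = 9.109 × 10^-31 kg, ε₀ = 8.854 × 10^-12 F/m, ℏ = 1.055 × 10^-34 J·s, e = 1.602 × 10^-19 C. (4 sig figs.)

5.131 × 10^11 V/m

Dimensional analysis gives E_au = E_h/(e a₀) = m_e²e⁵/((4πε₀)³ℏ⁴).
E_h = 4.354 × 10^-18 J
a₀ = 5.297 × 10^-11 m
E_h/(e·a₀) = 5.131 × 10^11 V/m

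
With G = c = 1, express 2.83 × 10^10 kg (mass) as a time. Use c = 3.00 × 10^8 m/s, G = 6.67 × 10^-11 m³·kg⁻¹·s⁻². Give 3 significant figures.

6.99 × 10^-26 s

Mass → time via G/c³.
2.83 × 10^10 kg × (G/c³) = 6.99 × 10^-26 s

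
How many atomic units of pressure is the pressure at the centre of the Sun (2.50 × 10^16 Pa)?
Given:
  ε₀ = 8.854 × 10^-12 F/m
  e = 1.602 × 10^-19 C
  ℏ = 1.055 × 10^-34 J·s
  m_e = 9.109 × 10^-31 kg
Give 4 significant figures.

853.5

atomic unit of pressure: P_au = E_h/a₀³ = m_e⁴e¹⁰/((4πε₀)⁵ℏ⁸) = 2.929 × 10^13 Pa.
2.50 × 10^16 / 2.929 × 10^13 = 853.5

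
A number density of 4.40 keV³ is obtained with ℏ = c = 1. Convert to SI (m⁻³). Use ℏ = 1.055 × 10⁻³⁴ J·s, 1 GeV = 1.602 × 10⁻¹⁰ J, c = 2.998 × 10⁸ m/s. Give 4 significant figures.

5.717 × 10²⁹ m⁻³

Number density is [L]⁻³ = [E]³/(ℏc)³.
1 GeV³ → 1/(ℏc)³ × (1 GeV in J)³ = 1.299 × 10⁴⁷ m⁻³.
Convert the energy scale: 4.40 keV³ = 4.40 × 10⁻¹⁸ GeV³.
Result: 4.40 × 10⁻¹⁸ × 1.299 × 10⁴⁷ = 5.717 × 10²⁹ m⁻³.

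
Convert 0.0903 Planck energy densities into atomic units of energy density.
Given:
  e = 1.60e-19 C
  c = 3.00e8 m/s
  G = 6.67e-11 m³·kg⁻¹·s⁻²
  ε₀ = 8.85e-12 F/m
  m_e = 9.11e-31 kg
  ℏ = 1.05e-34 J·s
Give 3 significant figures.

1.40e99

Planck energy density: u_P = c⁷/(ℏG²) = 4.68e113 J/m³
atomic unit of energy density: u_au = E_h/a₀³ = m_e⁴e¹⁰/((4πε₀)⁵ℏ⁸) = 3.01e13 J/m³
0.0903 × 4.68e113 / 3.01e13 = 1.40e99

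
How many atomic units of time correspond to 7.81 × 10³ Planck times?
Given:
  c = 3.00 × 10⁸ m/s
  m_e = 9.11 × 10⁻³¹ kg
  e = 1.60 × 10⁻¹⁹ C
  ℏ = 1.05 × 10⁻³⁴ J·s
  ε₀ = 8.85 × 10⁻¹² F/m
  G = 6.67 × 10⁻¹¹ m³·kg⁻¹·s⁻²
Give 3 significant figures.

1.75 × 10⁻²³

Planck time: t_P = √(ℏG/c⁵) = 5.37 × 10⁻⁴⁴ s
atomic unit of time: τ_au = (4πε₀)²ℏ³/(m_e e⁴) = 2.40 × 10⁻¹⁷ s
7.81 × 10³ × 5.37 × 10⁻⁴⁴ / 2.40 × 10⁻¹⁷ = 1.75 × 10⁻²³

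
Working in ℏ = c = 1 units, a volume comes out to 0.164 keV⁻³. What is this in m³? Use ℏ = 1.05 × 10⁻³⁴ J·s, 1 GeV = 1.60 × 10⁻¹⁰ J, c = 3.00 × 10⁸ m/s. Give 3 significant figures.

Volume is [L]³ = [E]⁻³·(ℏc)³.
1 GeV⁻³ → (ℏc)³ × (1 GeV in J)⁻³ = 7.63 × 10⁻⁴⁸ m³.
Convert the energy scale: 0.164 keV⁻³ = 1.64 × 10¹⁷ GeV⁻³.
Result: 1.64 × 10¹⁷ × 7.63 × 10⁻⁴⁸ = 1.25 × 10⁻³⁰ m³.

1.25 × 10⁻³⁰ m³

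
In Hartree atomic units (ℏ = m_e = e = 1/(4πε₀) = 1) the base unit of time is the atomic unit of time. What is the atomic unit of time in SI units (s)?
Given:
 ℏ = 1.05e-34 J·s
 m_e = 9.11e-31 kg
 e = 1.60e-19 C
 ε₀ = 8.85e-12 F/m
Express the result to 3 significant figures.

τ_au = (4πε₀)²ℏ³/(m_e e⁴)
E_h = 4.38e-18 J
ℏ/E_h = 2.40e-17 s

2.40e-17 s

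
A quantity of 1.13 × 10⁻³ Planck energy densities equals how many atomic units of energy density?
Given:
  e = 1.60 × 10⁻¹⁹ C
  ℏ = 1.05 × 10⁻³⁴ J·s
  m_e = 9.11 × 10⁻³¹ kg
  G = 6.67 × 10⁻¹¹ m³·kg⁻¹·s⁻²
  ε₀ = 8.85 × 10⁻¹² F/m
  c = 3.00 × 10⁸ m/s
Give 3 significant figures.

1.76 × 10⁹⁷

Planck energy density: u_P = c⁷/(ℏG²) = 4.68 × 10¹¹³ J/m³
atomic unit of energy density: u_au = E_h/a₀³ = m_e⁴e¹⁰/((4πε₀)⁵ℏ⁸) = 3.01 × 10¹³ J/m³
1.13 × 10⁻³ × 4.68 × 10¹¹³ / 3.01 × 10¹³ = 1.76 × 10⁹⁷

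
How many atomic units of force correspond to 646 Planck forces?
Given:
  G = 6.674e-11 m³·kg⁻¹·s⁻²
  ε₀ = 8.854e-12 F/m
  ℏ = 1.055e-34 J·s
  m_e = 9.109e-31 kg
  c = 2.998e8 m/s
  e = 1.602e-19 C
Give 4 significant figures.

Planck force: F_P = c⁴/G = 1.210e44 N
atomic unit of force: F_au = E_h/a₀ = m_e²e⁶/((4πε₀)³ℏ⁴) = 8.220e-8 N
646 × 1.210e44 / 8.220e-8 = 9.513e53

9.513e53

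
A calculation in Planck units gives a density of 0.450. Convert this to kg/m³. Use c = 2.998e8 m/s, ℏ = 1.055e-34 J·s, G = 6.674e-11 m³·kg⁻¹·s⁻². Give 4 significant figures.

2.319e96 kg/m³

One Planck density: ρ_P = c⁵/(ℏG²) = 5.154e96 kg/m³.
0.450 × 5.154e96 kg/m³ = 2.319e96 kg/m³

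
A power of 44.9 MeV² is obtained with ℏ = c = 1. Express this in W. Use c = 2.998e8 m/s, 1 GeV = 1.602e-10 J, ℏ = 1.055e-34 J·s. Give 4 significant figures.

1.092e10 W

Power is [E]/[T] = [E]²/ℏ.
1 GeV² → 1/ℏ × (1 GeV in J)² = 2.433e14 W.
Convert the energy scale: 44.9 MeV² = 4.49e-5 GeV².
Result: 4.49e-5 × 2.433e14 = 1.092e10 W.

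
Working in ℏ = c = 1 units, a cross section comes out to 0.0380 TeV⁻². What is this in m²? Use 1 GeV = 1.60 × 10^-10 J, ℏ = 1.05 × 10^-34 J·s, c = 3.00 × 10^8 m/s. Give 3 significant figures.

1.47 × 10^-39 m²

Area is [L]² = [E]⁻²·(ℏc)²; restore (ℏc)².
1 GeV⁻² → (ℏc)² × (1 GeV in J)⁻² = 3.88 × 10^-32 m².
Convert the energy scale: 0.0380 TeV⁻² = 3.80 × 10^-8 GeV⁻².
Result: 3.80 × 10^-8 × 3.88 × 10^-32 = 1.47 × 10^-39 m².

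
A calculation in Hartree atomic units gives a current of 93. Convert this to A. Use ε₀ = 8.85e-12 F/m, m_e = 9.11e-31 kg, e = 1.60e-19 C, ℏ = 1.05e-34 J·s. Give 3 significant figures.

One atomic unit of electric current: I_au = e E_h/ℏ = m_e e⁵/((4πε₀)²ℏ³) = 6.67e-3 A.
93 × 6.67e-3 A = 0.620 A

0.620 A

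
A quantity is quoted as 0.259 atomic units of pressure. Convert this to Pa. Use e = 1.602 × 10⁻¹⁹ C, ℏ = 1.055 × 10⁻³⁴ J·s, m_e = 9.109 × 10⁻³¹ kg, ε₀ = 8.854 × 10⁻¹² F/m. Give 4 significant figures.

7.586 × 10¹² Pa

One atomic unit of pressure: P_au = E_h/a₀³ = m_e⁴e¹⁰/((4πε₀)⁵ℏ⁸) = 2.929 × 10¹³ Pa.
0.259 × 2.929 × 10¹³ Pa = 7.586 × 10¹² Pa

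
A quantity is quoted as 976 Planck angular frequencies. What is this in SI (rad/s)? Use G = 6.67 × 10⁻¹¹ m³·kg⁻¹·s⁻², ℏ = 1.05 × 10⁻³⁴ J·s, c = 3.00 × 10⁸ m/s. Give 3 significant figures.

One Planck angular frequency: ω_P = √(c⁵/(ℏG)) = 1.86 × 10⁴³ rad/s.
976 × 1.86 × 10⁴³ rad/s = 1.82 × 10⁴⁶ rad/s

1.82 × 10⁴⁶ rad/s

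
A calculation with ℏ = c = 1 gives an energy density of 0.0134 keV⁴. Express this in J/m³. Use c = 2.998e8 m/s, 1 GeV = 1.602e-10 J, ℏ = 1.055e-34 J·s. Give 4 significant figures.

2.789e11 J/m³

[E]/[L]³ = [E]⁴/(ℏc)³; restore (ℏc)⁻³.
1 GeV⁴ → 1/(ℏc)³ × (1 GeV in J)⁴ = 2.082e37 J/m³.
Convert the energy scale: 0.0134 keV⁴ = 1.34e-26 GeV⁴.
Result: 1.34e-26 × 2.082e37 = 2.789e11 J/m³.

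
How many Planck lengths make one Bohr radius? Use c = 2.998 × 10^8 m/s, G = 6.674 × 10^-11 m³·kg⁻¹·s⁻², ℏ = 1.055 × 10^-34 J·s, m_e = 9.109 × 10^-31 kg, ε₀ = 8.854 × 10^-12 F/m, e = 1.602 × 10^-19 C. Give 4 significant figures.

Bohr radius: a₀ = 4πε₀ℏ²/(m_e e²) = 5.297 × 10^-11 m
Planck length: ℓ_P = √(ℏG/c³) = 1.616 × 10^-35 m
ratio = 5.297 × 10^-11 / 1.616 × 10^-35 = 3.277 × 10^24

3.277 × 10^24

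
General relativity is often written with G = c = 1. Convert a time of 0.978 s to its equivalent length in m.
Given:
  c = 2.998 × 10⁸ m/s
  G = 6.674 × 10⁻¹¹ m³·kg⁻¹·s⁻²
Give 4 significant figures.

Time → length via c.
0.978 s × (c) = 2.932 × 10⁸ m

2.932 × 10⁸ m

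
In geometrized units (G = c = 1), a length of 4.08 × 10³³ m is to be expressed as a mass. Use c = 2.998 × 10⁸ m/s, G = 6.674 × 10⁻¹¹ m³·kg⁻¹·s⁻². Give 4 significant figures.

Length → mass via c²/G.
4.08 × 10³³ m × (c²/G) = 5.495 × 10⁶⁰ kg

5.495 × 10⁶⁰ kg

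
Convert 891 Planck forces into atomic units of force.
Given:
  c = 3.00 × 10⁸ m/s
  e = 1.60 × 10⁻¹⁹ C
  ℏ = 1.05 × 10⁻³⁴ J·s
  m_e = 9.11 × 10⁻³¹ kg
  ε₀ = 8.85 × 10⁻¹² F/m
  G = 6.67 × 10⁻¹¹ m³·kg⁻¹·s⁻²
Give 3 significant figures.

1.30 × 10⁵⁴

Planck force: F_P = c⁴/G = 1.21 × 10⁴⁴ N
atomic unit of force: F_au = E_h/a₀ = m_e²e⁶/((4πε₀)³ℏ⁴) = 8.33 × 10⁻⁸ N
891 × 1.21 × 10⁴⁴ / 8.33 × 10⁻⁸ = 1.30 × 10⁵⁴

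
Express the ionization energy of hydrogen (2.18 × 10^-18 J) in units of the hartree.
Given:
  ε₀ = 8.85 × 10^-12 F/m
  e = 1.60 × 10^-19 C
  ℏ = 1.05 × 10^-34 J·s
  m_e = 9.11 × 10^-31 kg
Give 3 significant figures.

hartree: E_h = m_e e⁴/(4πε₀ℏ)² = 4.38 × 10^-18 J.
2.18 × 10^-18 / 4.38 × 10^-18 = 0.498

0.498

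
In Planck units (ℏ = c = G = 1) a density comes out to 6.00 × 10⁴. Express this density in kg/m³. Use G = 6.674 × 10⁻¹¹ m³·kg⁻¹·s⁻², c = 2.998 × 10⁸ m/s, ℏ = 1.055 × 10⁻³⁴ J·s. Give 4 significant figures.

3.092 × 10¹⁰¹ kg/m³

One Planck density: ρ_P = c⁵/(ℏG²) = 5.154 × 10⁹⁶ kg/m³.
6.00 × 10⁴ × 5.154 × 10⁹⁶ kg/m³ = 3.092 × 10¹⁰¹ kg/m³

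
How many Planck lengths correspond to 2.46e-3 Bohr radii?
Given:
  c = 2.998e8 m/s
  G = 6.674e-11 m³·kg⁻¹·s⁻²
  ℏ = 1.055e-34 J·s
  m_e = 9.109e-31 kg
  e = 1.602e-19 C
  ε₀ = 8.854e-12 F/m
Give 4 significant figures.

Bohr radius: a₀ = 4πε₀ℏ²/(m_e e²) = 5.297e-11 m
Planck length: ℓ_P = √(ℏG/c³) = 1.616e-35 m
2.46e-3 × 5.297e-11 / 1.616e-35 = 8.062e21

8.062e21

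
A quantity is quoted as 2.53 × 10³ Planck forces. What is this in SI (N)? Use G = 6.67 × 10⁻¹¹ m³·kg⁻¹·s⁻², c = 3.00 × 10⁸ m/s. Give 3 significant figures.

One Planck force: F_P = c⁴/G = 1.21 × 10⁴⁴ N.
2.53 × 10³ × 1.21 × 10⁴⁴ N = 3.07 × 10⁴⁷ N

3.07 × 10⁴⁷ N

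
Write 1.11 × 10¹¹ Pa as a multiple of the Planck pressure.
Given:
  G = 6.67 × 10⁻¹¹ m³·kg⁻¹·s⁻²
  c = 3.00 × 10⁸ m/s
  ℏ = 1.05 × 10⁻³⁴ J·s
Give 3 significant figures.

Planck pressure: p_P = c⁷/(ℏG²) = 4.68 × 10¹¹³ Pa.
1.11 × 10¹¹ / 4.68 × 10¹¹³ = 2.37 × 10⁻¹⁰³

2.37 × 10⁻¹⁰³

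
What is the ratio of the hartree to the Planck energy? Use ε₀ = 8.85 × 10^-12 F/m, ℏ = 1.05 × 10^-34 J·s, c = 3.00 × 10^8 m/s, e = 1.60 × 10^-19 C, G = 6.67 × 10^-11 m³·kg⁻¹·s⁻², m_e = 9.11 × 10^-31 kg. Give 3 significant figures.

hartree: E_h = m_e e⁴/(4πε₀ℏ)² = 4.38 × 10^-18 J
Planck energy: E_P = √(ℏc⁵/G) = 1.96 × 10^9 J
ratio = 4.38 × 10^-18 / 1.96 × 10^9 = 2.24 × 10^-27

2.24 × 10^-27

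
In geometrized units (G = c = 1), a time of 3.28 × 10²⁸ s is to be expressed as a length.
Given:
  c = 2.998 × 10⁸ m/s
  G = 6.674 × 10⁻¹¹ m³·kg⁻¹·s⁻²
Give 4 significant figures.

9.833 × 10³⁶ m

Time → length via c.
3.28 × 10²⁸ s × (c) = 9.833 × 10³⁶ m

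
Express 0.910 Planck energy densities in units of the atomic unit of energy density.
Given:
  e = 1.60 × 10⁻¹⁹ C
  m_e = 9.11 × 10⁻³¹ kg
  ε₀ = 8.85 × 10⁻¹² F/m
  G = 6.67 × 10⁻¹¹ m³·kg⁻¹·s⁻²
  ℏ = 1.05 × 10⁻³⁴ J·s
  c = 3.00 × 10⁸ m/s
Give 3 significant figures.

Planck energy density: u_P = c⁷/(ℏG²) = 4.68 × 10¹¹³ J/m³
atomic unit of energy density: u_au = E_h/a₀³ = m_e⁴e¹⁰/((4πε₀)⁵ℏ⁸) = 3.01 × 10¹³ J/m³
0.910 × 4.68 × 10¹¹³ / 3.01 × 10¹³ = 1.41 × 10¹⁰⁰

1.41 × 10¹⁰⁰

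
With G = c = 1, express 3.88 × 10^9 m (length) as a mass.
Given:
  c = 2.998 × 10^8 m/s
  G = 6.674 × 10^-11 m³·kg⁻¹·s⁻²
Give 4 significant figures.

Length → mass via c²/G.
3.88 × 10^9 m × (c²/G) = 5.225 × 10^36 kg

5.225 × 10^36 kg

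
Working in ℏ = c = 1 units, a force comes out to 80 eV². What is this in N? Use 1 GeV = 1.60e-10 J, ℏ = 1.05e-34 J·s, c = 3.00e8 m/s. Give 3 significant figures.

Force is [E]/[L] = [E]²/(ℏc); restore (ℏc)⁻¹.
1 GeV² → 1/(ℏc) × (1 GeV in J)² = 8.13e5 N.
Convert the energy scale: 80 eV² = 8.00e-17 GeV².
Result: 8.00e-17 × 8.13e5 = 6.50e-11 N.

6.50e-11 N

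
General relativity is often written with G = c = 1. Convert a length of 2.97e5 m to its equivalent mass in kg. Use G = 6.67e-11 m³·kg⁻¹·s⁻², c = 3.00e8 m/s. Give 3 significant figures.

4.01e32 kg

Length → mass via c²/G.
2.97e5 m × (c²/G) = 4.01e32 kg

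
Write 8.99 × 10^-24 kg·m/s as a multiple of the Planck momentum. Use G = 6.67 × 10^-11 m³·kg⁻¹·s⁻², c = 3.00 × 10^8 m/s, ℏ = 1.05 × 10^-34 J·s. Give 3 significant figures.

1.38 × 10^-24

Planck momentum: p_P = √(ℏc³/G) = 6.52 kg·m/s.
8.99 × 10^-24 / 6.52 = 1.38 × 10^-24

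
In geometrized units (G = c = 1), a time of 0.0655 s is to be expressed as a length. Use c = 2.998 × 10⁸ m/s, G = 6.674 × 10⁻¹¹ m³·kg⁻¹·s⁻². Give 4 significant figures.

1.964 × 10⁷ m

Time → length via c.
0.0655 s × (c) = 1.964 × 10⁷ m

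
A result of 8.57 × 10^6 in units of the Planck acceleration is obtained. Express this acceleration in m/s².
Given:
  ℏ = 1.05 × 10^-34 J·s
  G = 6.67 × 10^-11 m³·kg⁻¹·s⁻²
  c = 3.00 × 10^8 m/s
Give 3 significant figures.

One Planck acceleration: a_P = √(c⁷/(ℏG)) = 5.59 × 10^51 m/s².
8.57 × 10^6 × 5.59 × 10^51 m/s² = 4.79 × 10^58 m/s²

4.79 × 10^58 m/s²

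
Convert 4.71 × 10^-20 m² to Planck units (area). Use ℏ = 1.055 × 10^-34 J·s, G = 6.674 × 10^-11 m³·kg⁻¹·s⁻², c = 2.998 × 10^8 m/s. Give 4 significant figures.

1.803 × 10^50

Planck area: A_P = ℏG/c³ = 2.613 × 10^-70 m².
4.71 × 10^-20 / 2.613 × 10^-70 = 1.803 × 10^50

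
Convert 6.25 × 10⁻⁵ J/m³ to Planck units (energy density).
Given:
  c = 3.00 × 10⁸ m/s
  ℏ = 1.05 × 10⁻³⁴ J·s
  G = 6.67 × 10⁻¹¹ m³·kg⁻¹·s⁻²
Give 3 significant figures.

1.33 × 10⁻¹¹⁸

Planck energy density: u_P = c⁷/(ℏG²) = 4.68 × 10¹¹³ J/m³.
6.25 × 10⁻⁵ / 4.68 × 10¹¹³ = 1.33 × 10⁻¹¹⁸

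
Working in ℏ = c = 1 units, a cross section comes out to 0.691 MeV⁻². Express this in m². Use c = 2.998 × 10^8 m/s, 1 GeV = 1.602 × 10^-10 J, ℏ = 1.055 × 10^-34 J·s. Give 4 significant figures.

2.694 × 10^-26 m²

Area is [L]² = [E]⁻²·(ℏc)²; restore (ℏc)².
1 GeV⁻² → (ℏc)² × (1 GeV in J)⁻² = 3.898 × 10^-32 m².
Convert the energy scale: 0.691 MeV⁻² = 6.91 × 10^5 GeV⁻².
Result: 6.91 × 10^5 × 3.898 × 10^-32 = 2.694 × 10^-26 m².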